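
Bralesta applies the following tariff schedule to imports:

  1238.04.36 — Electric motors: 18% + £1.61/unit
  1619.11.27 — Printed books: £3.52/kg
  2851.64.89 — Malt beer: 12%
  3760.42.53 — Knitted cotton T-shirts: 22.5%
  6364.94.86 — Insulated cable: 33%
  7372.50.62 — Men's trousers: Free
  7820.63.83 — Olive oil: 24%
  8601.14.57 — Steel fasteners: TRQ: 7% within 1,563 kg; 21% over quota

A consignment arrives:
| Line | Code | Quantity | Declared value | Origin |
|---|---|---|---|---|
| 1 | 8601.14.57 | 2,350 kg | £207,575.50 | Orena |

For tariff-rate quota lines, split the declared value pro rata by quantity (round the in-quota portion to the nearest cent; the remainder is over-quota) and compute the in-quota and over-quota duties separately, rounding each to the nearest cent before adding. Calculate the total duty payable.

£24,262.49

Line 1 (8601.14.57, Orena, 2,350 kg, £207,575.50):
Code 8601.14.57 is under a tariff-rate quota (threshold 1,563 kg). In-quota: 1,563 kg at 7%; over-quota: 787 kg at 21%.
Pro-rata value split: in-quota = £207,575.50 × 1,563/2,350 = £138,059.79; over-quota = £207,575.50 − £138,059.79 = £69,515.71.
In-quota duty = £138,059.79 × 7% = £9,664.19. Over-quota duty = £69,515.71 × 21% = £14,598.30.
Line duty = £9,664.19 + £14,598.30 = £24,262.49.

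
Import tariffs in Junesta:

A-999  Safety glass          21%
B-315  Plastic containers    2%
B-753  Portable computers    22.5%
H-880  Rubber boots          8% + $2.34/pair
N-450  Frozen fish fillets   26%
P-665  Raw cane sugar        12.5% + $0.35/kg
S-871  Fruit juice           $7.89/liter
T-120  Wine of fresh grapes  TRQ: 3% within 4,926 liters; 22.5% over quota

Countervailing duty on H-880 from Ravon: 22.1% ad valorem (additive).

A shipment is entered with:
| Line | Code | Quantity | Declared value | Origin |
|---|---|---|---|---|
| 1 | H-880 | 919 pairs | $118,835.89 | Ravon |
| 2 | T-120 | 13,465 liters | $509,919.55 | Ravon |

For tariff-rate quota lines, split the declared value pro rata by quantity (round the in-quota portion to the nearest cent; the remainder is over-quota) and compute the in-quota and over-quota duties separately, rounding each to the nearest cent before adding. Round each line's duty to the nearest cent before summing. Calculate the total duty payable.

$116,275.17

Line 1 (H-880, Ravon, 919 pairs, $118,835.89):
Base rate for H-880 is 8% + $2.34/pair.
Additional duty on H-880 from Ravon: +22.1%. Applied ad valorem rate: 8% + 22.1% = 30.1%.
Duty = $118,835.89 × 30.1% + 919 × $2.34 = $37,920.06.
Line 2 (T-120, Ravon, 13,465 liters, $509,919.55):
Code T-120 is under a tariff-rate quota (threshold 4,926 liters). In-quota: 4,926 liters at 3%; over-quota: 8,539 liters at 22.5%.
Pro-rata value split: in-quota = $509,919.55 × 4,926/13,465 = $186,547.62; over-quota = $509,919.55 − $186,547.62 = $323,371.93.
In-quota duty = $186,547.62 × 3% = $5,596.43. Over-quota duty = $323,371.93 × 22.5% = $72,758.68.
Line duty = $5,596.43 + $72,758.68 = $78,355.11.
Total = $37,920.06 + $78,355.11 = $116,275.17.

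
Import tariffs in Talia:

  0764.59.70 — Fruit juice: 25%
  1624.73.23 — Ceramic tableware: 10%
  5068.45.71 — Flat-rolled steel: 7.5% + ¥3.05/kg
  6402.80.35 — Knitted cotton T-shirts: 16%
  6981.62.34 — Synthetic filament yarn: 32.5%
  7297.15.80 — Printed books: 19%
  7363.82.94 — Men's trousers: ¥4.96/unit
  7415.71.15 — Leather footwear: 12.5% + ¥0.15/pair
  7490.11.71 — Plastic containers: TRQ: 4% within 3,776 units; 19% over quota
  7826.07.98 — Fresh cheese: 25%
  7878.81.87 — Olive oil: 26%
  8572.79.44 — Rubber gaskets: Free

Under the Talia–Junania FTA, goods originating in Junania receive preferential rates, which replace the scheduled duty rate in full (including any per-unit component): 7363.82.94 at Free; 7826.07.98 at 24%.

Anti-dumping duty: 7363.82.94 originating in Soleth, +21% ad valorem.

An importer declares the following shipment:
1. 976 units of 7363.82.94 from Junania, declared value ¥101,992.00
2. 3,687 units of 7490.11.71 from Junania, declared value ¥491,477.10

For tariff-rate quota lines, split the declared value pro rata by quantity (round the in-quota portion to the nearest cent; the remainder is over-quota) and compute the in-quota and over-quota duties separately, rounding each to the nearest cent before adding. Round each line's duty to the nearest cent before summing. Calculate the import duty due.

¥19,659.08

Line 1 (7363.82.94, Junania, 976 units, ¥101,992.00):
Base rate for 7363.82.94 is ¥4.96/unit.
Origin Junania qualifies under the Talia–Junania agreement and 7363.82.94 is covered: preferential rate Free applies instead.
The additional-duty order on 7363.82.94 targets Soleth, not Junania; it does not apply.
Duty = ¥101,992.00 × 0% = ¥0.00.
Line 2 (7490.11.71, Junania, 3,687 units, ¥491,477.10):
Code 7490.11.71 is under a tariff-rate quota (threshold 3,776 units). Quantity 3,687 units is within the quota, so the in-quota rate 4% applies to the full value.
Duty = ¥491,477.10 × 4% = ¥19,659.08.
Total = ¥0.00 + ¥19,659.08 = ¥19,659.08.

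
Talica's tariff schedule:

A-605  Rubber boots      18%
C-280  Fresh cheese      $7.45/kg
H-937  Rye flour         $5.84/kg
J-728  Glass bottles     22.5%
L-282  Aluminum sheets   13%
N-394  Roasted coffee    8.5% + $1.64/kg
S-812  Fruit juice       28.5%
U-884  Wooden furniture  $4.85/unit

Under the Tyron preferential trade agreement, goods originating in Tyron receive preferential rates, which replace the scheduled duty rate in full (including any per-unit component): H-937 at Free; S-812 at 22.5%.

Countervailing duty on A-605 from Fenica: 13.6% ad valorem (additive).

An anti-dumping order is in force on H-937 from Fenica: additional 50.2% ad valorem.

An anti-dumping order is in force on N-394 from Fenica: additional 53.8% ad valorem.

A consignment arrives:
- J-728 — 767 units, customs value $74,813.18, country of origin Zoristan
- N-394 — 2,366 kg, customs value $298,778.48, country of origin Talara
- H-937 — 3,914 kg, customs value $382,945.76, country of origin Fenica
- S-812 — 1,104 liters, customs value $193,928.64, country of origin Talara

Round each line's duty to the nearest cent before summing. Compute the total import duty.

$316,475.57

Line 1 (J-728, Zoristan, 767 units, $74,813.18):
Base rate for J-728 is 22.5%.
Duty = $74,813.18 × 22.5% = $16,832.97.
Line 2 (N-394, Talara, 2,366 kg, $298,778.48):
Base rate for N-394 is 8.5% + $1.64/kg.
The additional-duty order on N-394 targets Fenica, not Talara; it does not apply.
Duty = $298,778.48 × 8.5% + 2,366 × $1.64 = $29,276.41.
Line 3 (H-937, Fenica, 3,914 kg, $382,945.76):
Base rate for H-937 is $5.84/kg.
H-937 has an FTA preferential rate, but origin Fenica is not Tyron; base rate stands.
Additional duty on H-937 from Fenica: +50.2% ad valorem. Applied ad valorem rate = 50.2%.
Duty = $382,945.76 × 50.2% + 3,914 × $5.84 = $215,096.53.
Line 4 (S-812, Talara, 1,104 liters, $193,928.64):
Base rate for S-812 is 28.5%.
S-812 has an FTA preferential rate, but origin Talara is not Tyron; base rate stands.
Duty = $193,928.64 × 28.5% = $55,269.66.
Total = $16,832.97 + $29,276.41 + $215,096.53 + $55,269.66 = $316,475.57.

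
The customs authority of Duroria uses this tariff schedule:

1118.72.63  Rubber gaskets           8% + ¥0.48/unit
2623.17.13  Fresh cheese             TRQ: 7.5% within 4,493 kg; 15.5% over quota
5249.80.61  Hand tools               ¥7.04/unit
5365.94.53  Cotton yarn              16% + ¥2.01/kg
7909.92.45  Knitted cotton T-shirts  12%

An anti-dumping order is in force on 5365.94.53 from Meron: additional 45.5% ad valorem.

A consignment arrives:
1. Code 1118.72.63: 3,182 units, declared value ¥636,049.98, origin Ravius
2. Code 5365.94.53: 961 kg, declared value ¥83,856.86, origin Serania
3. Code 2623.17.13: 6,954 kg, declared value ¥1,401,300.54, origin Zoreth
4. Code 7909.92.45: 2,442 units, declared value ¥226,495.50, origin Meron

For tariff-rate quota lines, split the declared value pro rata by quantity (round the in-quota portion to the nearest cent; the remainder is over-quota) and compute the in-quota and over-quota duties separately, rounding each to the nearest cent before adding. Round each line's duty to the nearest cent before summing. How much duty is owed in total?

Line 1 (1118.72.63, Ravius, 3,182 units, ¥636,049.98):
Base rate for 1118.72.63 is 8% + ¥0.48/unit.
Duty = ¥636,049.98 × 8% + 3,182 × ¥0.48 = ¥52,411.36.
Line 2 (5365.94.53, Serania, 961 kg, ¥83,856.86):
Base rate for 5365.94.53 is 16% + ¥2.01/kg.
The additional-duty order on 5365.94.53 targets Meron, not Serania; it does not apply.
Duty = ¥83,856.86 × 16% + 961 × ¥2.01 = ¥15,348.71.
Line 3 (2623.17.13, Zoreth, 6,954 kg, ¥1,401,300.54):
Code 2623.17.13 is under a tariff-rate quota (threshold 4,493 kg). In-quota: 4,493 kg at 7.5%; over-quota: 2,461 kg at 15.5%.
Pro-rata value split: in-quota = ¥1,401,300.54 × 4,493/6,954 = ¥905,384.43; over-quota = ¥1,401,300.54 − ¥905,384.43 = ¥495,916.11.
In-quota duty = ¥905,384.43 × 7.5% = ¥67,903.83. Over-quota duty = ¥495,916.11 × 15.5% = ¥76,867.00.
Line duty = ¥67,903.83 + ¥76,867.00 = ¥144,770.83.
Line 4 (7909.92.45, Meron, 2,442 units, ¥226,495.50):
Base rate for 7909.92.45 is 12%.
Duty = ¥226,495.50 × 12% = ¥27,179.46.
Total = ¥52,411.36 + ¥15,348.71 + ¥144,770.83 + ¥27,179.46 = ¥239,710.36.

¥239,710.36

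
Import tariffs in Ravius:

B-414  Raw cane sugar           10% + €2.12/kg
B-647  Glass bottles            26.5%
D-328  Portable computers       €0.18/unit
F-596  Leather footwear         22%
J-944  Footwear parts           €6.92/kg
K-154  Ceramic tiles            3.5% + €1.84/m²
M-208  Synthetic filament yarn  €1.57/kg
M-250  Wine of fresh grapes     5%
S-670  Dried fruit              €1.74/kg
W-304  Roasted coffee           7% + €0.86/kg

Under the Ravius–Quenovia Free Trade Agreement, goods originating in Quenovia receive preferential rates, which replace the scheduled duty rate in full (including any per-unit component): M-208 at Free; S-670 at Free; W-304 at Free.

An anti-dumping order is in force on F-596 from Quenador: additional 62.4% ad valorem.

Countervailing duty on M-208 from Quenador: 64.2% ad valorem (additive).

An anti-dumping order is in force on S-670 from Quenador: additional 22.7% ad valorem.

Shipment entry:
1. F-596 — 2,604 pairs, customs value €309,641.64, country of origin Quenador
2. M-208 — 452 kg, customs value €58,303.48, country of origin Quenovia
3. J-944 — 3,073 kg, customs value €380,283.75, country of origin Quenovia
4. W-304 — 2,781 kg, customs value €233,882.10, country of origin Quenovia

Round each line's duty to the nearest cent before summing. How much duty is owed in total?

€282,602.70

Line 1 (F-596, Quenador, 2,604 pairs, €309,641.64):
Base rate for F-596 is 22%.
Additional duty on F-596 from Quenador: +62.4%. Applied ad valorem rate: 22% + 62.4% = 84.4%.
Duty = €309,641.64 × 84.4% = €261,337.54.
Line 2 (M-208, Quenovia, 452 kg, €58,303.48):
Base rate for M-208 is €1.57/kg.
Origin Quenovia qualifies under the Ravius–Quenovia agreement and M-208 is covered: preferential rate Free applies instead.
The additional-duty order on M-208 targets Quenador, not Quenovia; it does not apply.
Duty = €58,303.48 × 0% = €0.00.
Line 3 (J-944, Quenovia, 3,073 kg, €380,283.75):
Base rate for J-944 is €6.92/kg.
Origin Quenovia is the FTA partner but J-944 is not on the preference list; base rate stands.
Duty = 3,073 × €6.92 = €21,265.16.
Line 4 (W-304, Quenovia, 2,781 kg, €233,882.10):
Base rate for W-304 is 7% + €0.86/kg.
Origin Quenovia qualifies under the Ravius–Quenovia agreement and W-304 is covered: preferential rate Free applies instead.
Duty = €233,882.10 × 0% = €0.00.
Total = €261,337.54 + €0.00 + €21,265.16 + €0.00 = €282,602.70.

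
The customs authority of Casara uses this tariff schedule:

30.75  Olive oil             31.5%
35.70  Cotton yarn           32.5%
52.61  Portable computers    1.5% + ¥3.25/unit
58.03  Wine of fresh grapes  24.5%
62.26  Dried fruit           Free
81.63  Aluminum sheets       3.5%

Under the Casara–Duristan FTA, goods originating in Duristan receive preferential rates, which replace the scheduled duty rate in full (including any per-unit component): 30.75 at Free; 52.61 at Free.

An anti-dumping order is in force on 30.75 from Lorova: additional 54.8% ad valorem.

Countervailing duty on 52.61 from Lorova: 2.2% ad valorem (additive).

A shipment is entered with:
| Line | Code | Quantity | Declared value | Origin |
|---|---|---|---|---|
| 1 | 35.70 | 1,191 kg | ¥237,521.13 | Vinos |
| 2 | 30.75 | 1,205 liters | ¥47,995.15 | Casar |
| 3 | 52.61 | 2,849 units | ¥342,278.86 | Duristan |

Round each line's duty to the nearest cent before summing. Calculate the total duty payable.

¥92,312.84

Line 1 (35.70, Vinos, 1,191 kg, ¥237,521.13):
Base rate for 35.70 is 32.5%.
Duty = ¥237,521.13 × 32.5% = ¥77,194.37.
Line 2 (30.75, Casar, 1,205 liters, ¥47,995.15):
Base rate for 30.75 is 31.5%.
30.75 has an FTA preferential rate, but origin Casar is not Duristan; base rate stands.
The additional-duty order on 30.75 targets Lorova, not Casar; it does not apply.
Duty = ¥47,995.15 × 31.5% = ¥15,118.47.
Line 3 (52.61, Duristan, 2,849 units, ¥342,278.86):
Base rate for 52.61 is 1.5% + ¥3.25/unit.
Origin Duristan qualifies under the Casara–Duristan agreement and 52.61 is covered: preferential rate Free applies instead.
The additional-duty order on 52.61 targets Lorova, not Duristan; it does not apply.
Duty = ¥342,278.86 × 0% = ¥0.00.
Total = ¥77,194.37 + ¥15,118.47 + ¥0.00 = ¥92,312.84.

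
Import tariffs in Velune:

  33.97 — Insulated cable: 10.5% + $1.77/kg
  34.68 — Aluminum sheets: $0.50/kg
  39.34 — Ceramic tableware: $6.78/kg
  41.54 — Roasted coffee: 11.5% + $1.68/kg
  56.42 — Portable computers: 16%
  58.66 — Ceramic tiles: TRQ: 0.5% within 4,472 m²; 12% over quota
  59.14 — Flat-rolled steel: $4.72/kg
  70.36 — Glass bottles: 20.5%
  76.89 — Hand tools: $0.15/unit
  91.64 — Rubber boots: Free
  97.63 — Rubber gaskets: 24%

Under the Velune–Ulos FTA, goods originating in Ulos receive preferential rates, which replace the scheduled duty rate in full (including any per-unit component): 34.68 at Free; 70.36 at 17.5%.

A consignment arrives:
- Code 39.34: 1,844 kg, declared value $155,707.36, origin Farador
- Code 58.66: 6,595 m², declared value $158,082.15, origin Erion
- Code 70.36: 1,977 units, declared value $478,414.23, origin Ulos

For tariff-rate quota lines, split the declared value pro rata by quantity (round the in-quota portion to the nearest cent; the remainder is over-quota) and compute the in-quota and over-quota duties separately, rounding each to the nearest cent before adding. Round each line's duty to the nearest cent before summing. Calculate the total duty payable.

$102,867.38

Line 1 (39.34, Farador, 1,844 kg, $155,707.36):
Base rate for 39.34 is $6.78/kg.
Duty = 1,844 × $6.78 = $12,502.32.
Line 2 (58.66, Erion, 6,595 m², $158,082.15):
Code 58.66 is under a tariff-rate quota (threshold 4,472 m²). In-quota: 4,472 m² at 0.5%; over-quota: 2,123 m² at 12%.
Pro-rata value split: in-quota = $158,082.15 × 4,472/6,595 = $107,193.84; over-quota = $158,082.15 − $107,193.84 = $50,888.31.
In-quota duty = $107,193.84 × 0.5% = $535.97. Over-quota duty = $50,888.31 × 12% = $6,106.60.
Line duty = $535.97 + $6,106.60 = $6,642.57.
Line 3 (70.36, Ulos, 1,977 units, $478,414.23):
Base rate for 70.36 is 20.5%.
Origin Ulos qualifies under the Velune–Ulos agreement and 70.36 is covered: preferential rate 17.5% applies instead.
Duty = $478,414.23 × 17.5% = $83,722.49.
Total = $12,502.32 + $6,642.57 + $83,722.49 = $102,867.38.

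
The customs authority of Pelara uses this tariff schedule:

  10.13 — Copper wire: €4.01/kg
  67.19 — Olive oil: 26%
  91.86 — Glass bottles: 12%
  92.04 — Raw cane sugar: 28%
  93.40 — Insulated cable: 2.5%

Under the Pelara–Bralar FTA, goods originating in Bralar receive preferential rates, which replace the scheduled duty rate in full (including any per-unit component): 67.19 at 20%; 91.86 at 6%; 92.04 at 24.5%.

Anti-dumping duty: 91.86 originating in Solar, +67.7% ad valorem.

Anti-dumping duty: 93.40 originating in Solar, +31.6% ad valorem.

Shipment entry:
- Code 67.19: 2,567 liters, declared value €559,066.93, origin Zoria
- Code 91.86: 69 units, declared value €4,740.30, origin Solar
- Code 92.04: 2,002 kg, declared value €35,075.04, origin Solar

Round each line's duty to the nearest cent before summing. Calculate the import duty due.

Line 1 (67.19, Zoria, 2,567 liters, €559,066.93):
Base rate for 67.19 is 26%.
67.19 has an FTA preferential rate, but origin Zoria is not Bralar; base rate stands.
Duty = €559,066.93 × 26% = €145,357.40.
Line 2 (91.86, Solar, 69 units, €4,740.30):
Base rate for 91.86 is 12%.
91.86 has an FTA preferential rate, but origin Solar is not Bralar; base rate stands.
Additional duty on 91.86 from Solar: +67.7%. Applied ad valorem rate: 12% + 67.7% = 79.7%.
Duty = €4,740.30 × 79.7% = €3,778.02.
Line 3 (92.04, Solar, 2,002 kg, €35,075.04):
Base rate for 92.04 is 28%.
92.04 has an FTA preferential rate, but origin Solar is not Bralar; base rate stands.
Duty = €35,075.04 × 28% = €9,821.01.
Total = €145,357.40 + €3,778.02 + €9,821.01 = €158,956.43.

€158,956.43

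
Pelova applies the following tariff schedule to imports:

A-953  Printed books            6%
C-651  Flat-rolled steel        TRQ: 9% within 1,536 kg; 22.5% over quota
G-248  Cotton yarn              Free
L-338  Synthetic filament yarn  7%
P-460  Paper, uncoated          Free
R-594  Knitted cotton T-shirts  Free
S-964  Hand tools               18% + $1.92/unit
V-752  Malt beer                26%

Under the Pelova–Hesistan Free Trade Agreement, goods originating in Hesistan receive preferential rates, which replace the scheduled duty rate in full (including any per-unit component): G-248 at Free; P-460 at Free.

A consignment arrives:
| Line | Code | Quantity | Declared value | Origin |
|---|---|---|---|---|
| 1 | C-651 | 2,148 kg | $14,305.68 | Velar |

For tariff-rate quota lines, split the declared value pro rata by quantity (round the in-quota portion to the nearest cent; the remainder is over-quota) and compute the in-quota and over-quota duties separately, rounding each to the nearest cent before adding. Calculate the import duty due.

$1,837.76

Line 1 (C-651, Velar, 2,148 kg, $14,305.68):
Code C-651 is under a tariff-rate quota (threshold 1,536 kg). In-quota: 1,536 kg at 9%; over-quota: 612 kg at 22.5%.
Pro-rata value split: in-quota = $14,305.68 × 1,536/2,148 = $10,229.76; over-quota = $14,305.68 − $10,229.76 = $4,075.92.
In-quota duty = $10,229.76 × 9% = $920.68. Over-quota duty = $4,075.92 × 22.5% = $917.08.
Line duty = $920.68 + $917.08 = $1,837.76.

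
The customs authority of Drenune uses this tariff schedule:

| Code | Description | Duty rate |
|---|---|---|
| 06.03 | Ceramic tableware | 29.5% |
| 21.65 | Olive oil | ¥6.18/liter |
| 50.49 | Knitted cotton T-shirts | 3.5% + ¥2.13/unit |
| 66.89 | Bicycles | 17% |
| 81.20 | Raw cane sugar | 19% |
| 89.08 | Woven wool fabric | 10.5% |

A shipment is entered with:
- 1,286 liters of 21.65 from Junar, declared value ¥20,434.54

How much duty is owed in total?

¥7,947.48

Line 1 (21.65, Junar, 1,286 liters, ¥20,434.54):
Base rate for 21.65 is ¥6.18/liter.
Duty = 1,286 × ¥6.18 = ¥7,947.48.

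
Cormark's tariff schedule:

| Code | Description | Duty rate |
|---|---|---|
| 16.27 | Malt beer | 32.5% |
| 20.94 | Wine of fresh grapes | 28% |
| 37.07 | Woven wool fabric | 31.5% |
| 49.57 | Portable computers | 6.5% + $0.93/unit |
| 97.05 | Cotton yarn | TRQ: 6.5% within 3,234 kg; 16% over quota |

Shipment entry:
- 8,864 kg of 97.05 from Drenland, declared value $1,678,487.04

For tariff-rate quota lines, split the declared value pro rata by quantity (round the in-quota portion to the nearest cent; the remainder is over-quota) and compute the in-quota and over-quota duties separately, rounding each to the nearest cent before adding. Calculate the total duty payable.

$210,380.86

Line 1 (97.05, Drenland, 8,864 kg, $1,678,487.04):
Code 97.05 is under a tariff-rate quota (threshold 3,234 kg). In-quota: 3,234 kg at 6.5%; over-quota: 5,630 kg at 16%.
Pro-rata value split: in-quota = $1,678,487.04 × 3,234/8,864 = $612,390.24; over-quota = $1,678,487.04 − $612,390.24 = $1,066,096.80.
In-quota duty = $612,390.24 × 6.5% = $39,805.37. Over-quota duty = $1,066,096.80 × 16% = $170,575.49.
Line duty = $39,805.37 + $170,575.49 = $210,380.86.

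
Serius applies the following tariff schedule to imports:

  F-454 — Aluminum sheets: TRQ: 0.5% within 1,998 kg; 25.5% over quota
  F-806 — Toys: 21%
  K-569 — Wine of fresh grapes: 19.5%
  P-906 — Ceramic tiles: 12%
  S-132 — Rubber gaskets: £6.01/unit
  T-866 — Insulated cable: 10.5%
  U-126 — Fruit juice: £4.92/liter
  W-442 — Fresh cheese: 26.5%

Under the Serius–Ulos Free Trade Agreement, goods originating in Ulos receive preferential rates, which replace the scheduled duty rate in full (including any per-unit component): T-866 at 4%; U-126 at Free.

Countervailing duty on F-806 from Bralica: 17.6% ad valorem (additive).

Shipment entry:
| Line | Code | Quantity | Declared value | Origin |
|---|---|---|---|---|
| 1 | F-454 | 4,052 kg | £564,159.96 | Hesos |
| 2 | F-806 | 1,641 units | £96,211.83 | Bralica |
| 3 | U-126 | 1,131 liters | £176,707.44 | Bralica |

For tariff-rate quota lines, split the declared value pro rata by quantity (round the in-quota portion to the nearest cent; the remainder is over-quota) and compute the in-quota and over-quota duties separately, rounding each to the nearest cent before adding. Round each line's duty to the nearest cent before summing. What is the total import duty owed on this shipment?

£117,017.70

Line 1 (F-454, Hesos, 4,052 kg, £564,159.96):
Code F-454 is under a tariff-rate quota (threshold 1,998 kg). In-quota: 1,998 kg at 0.5%; over-quota: 2,054 kg at 25.5%.
Pro-rata value split: in-quota = £564,159.96 × 1,998/4,052 = £278,181.54; over-quota = £564,159.96 − £278,181.54 = £285,978.42.
In-quota duty = £278,181.54 × 0.5% = £1,390.91. Over-quota duty = £285,978.42 × 25.5% = £72,924.50.
Line duty = £1,390.91 + £72,924.50 = £74,315.41.
Line 2 (F-806, Bralica, 1,641 units, £96,211.83):
Base rate for F-806 is 21%.
Additional duty on F-806 from Bralica: +17.6%. Applied ad valorem rate: 21% + 17.6% = 38.6%.
Duty = £96,211.83 × 38.6% = £37,137.77.
Line 3 (U-126, Bralica, 1,131 liters, £176,707.44):
Base rate for U-126 is £4.92/liter.
U-126 has an FTA preferential rate, but origin Bralica is not Ulos; base rate stands.
Duty = 1,131 × £4.92 = £5,564.52.
Total = £74,315.41 + £37,137.77 + £5,564.52 = £117,017.70.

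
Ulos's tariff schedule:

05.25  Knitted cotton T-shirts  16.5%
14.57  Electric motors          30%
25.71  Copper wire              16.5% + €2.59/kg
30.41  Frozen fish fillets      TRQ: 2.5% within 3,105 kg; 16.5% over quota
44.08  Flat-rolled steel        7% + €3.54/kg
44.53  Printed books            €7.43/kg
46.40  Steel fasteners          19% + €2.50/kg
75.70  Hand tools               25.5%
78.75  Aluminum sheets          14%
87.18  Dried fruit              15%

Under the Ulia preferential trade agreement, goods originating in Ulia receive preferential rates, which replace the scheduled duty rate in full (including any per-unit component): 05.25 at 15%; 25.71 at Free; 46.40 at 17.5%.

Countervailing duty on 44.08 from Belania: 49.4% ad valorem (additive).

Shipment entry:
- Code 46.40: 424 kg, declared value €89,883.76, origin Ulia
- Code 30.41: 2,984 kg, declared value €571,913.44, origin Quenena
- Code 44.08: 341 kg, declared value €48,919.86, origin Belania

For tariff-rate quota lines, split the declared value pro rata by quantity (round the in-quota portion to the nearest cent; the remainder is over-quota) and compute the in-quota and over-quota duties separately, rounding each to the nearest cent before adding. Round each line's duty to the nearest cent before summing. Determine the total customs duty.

Line 1 (46.40, Ulia, 424 kg, €89,883.76):
Base rate for 46.40 is 19% + €2.50/kg.
Origin Ulia qualifies under the Ulos–Ulia agreement and 46.40 is covered: preferential rate 17.5% applies instead.
Duty = €89,883.76 × 17.5% = €15,729.66.
Line 2 (30.41, Quenena, 2,984 kg, €571,913.44):
Code 30.41 is under a tariff-rate quota (threshold 3,105 kg). Quantity 2,984 kg is within the quota, so the in-quota rate 2.5% applies to the full value.
Duty = €571,913.44 × 2.5% = €14,297.84.
Line 3 (44.08, Belania, 341 kg, €48,919.86):
Base rate for 44.08 is 7% + €3.54/kg.
Additional duty on 44.08 from Belania: +49.4%. Applied ad valorem rate: 7% + 49.4% = 56.4%.
Duty = €48,919.86 × 56.4% + 341 × €3.54 = €28,797.94.
Total = €15,729.66 + €14,297.84 + €28,797.94 = €58,825.44.

€58,825.44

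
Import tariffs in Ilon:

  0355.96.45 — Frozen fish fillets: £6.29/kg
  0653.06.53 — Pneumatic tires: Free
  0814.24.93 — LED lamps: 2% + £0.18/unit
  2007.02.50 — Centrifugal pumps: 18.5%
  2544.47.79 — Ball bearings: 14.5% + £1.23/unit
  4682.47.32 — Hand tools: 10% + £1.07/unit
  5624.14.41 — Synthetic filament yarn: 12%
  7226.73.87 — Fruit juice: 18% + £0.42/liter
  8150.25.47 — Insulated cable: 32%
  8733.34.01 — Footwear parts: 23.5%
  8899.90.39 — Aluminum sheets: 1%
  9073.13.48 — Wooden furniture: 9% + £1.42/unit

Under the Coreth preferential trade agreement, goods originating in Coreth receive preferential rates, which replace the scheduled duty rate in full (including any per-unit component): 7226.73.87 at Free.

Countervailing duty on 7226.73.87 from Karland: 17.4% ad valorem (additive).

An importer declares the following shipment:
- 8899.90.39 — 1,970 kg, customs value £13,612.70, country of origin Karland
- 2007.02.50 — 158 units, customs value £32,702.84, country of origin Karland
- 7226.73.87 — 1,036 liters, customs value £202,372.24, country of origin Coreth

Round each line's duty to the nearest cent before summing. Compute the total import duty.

Line 1 (8899.90.39, Karland, 1,970 kg, £13,612.70):
Base rate for 8899.90.39 is 1%.
Duty = £13,612.70 × 1% = £136.13.
Line 2 (2007.02.50, Karland, 158 units, £32,702.84):
Base rate for 2007.02.50 is 18.5%.
Duty = £32,702.84 × 18.5% = £6,050.03.
Line 3 (7226.73.87, Coreth, 1,036 liters, £202,372.24):
Base rate for 7226.73.87 is 18% + £0.42/liter.
Origin Coreth qualifies under the Ilon–Coreth agreement and 7226.73.87 is covered: preferential rate Free applies instead.
The additional-duty order on 7226.73.87 targets Karland, not Coreth; it does not apply.
Duty = £202,372.24 × 0% = £0.00.
Total = £136.13 + £6,050.03 + £0.00 = £6,186.16.

£6,186.16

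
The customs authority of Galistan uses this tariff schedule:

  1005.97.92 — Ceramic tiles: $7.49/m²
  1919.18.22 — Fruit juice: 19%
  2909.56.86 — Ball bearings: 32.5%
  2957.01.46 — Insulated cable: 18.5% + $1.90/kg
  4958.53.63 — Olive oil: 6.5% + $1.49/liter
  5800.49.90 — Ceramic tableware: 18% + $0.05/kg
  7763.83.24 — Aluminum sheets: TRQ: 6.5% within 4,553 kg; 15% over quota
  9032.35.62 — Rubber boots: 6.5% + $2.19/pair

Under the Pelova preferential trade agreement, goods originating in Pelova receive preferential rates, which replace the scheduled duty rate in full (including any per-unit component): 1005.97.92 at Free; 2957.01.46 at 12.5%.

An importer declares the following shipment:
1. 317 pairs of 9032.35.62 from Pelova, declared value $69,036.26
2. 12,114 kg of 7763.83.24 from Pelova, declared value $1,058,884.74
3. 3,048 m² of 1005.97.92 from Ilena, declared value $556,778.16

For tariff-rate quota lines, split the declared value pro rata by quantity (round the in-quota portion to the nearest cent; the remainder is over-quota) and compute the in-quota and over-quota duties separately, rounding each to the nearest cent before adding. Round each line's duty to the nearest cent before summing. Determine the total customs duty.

$153,015.71

Line 1 (9032.35.62, Pelova, 317 pairs, $69,036.26):
Base rate for 9032.35.62 is 6.5% + $2.19/pair.
Origin Pelova is the FTA partner but 9032.35.62 is not on the preference list; base rate stands.
Duty = $69,036.26 × 6.5% + 317 × $2.19 = $5,181.59.
Line 2 (7763.83.24, Pelova, 12,114 kg, $1,058,884.74):
Code 7763.83.24 is under a tariff-rate quota (threshold 4,553 kg). In-quota: 4,553 kg at 6.5%; over-quota: 7,561 kg at 15%.
Pro-rata value split: in-quota = $1,058,884.74 × 4,553/12,114 = $397,977.73; over-quota = $1,058,884.74 − $397,977.73 = $660,907.01.
In-quota duty = $397,977.73 × 6.5% = $25,868.55. Over-quota duty = $660,907.01 × 15% = $99,136.05.
Line duty = $25,868.55 + $99,136.05 = $125,004.60.
Line 3 (1005.97.92, Ilena, 3,048 m², $556,778.16):
Base rate for 1005.97.92 is $7.49/m².
1005.97.92 has an FTA preferential rate, but origin Ilena is not Pelova; base rate stands.
Duty = 3,048 × $7.49 = $22,829.52.
Total = $5,181.59 + $125,004.60 + $22,829.52 = $153,015.71.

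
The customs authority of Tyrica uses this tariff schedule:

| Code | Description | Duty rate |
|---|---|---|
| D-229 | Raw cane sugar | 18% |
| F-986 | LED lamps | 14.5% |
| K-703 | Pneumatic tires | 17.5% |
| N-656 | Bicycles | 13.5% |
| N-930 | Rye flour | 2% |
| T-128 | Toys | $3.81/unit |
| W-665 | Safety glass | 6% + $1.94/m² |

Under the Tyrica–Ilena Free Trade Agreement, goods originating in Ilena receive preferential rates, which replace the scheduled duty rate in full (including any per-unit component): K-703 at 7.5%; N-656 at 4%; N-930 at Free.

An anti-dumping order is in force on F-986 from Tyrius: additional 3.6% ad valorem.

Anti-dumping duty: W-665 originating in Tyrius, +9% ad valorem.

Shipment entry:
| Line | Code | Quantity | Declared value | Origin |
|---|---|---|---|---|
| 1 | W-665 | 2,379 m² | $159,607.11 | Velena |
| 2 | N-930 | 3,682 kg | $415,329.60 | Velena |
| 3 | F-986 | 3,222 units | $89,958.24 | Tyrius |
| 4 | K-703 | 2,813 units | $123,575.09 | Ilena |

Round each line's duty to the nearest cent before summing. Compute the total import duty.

$48,048.85

Line 1 (W-665, Velena, 2,379 m², $159,607.11):
Base rate for W-665 is 6% + $1.94/m².
The additional-duty order on W-665 targets Tyrius, not Velena; it does not apply.
Duty = $159,607.11 × 6% + 2,379 × $1.94 = $14,191.69.
Line 2 (N-930, Velena, 3,682 kg, $415,329.60):
Base rate for N-930 is 2%.
N-930 has an FTA preferential rate, but origin Velena is not Ilena; base rate stands.
Duty = $415,329.60 × 2% = $8,306.59.
Line 3 (F-986, Tyrius, 3,222 units, $89,958.24):
Base rate for F-986 is 14.5%.
Additional duty on F-986 from Tyrius: +3.6%. Applied ad valorem rate: 14.5% + 3.6% = 18.1%.
Duty = $89,958.24 × 18.1% = $16,282.44.
Line 4 (K-703, Ilena, 2,813 units, $123,575.09):
Base rate for K-703 is 17.5%.
Origin Ilena qualifies under the Tyrica–Ilena agreement and K-703 is covered: preferential rate 7.5% applies instead.
Duty = $123,575.09 × 7.5% = $9,268.13.
Total = $14,191.69 + $8,306.59 + $16,282.44 + $9,268.13 = $48,048.85.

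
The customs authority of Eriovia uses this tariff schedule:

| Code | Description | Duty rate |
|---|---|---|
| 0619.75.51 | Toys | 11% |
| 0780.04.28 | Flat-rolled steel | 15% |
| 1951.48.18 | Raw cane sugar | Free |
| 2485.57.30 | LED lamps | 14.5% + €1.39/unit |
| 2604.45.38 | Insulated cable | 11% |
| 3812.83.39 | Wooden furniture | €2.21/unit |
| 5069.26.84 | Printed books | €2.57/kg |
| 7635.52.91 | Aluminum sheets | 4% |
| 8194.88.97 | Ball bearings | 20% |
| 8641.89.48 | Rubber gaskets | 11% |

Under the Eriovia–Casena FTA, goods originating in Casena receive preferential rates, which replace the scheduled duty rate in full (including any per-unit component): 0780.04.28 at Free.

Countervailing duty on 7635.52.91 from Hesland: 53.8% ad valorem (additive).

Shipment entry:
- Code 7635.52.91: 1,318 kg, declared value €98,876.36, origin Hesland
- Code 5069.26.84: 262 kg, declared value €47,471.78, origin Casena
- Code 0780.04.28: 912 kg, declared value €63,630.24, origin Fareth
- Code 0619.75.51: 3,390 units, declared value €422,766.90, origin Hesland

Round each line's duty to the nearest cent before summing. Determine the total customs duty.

€113,872.78

Line 1 (7635.52.91, Hesland, 1,318 kg, €98,876.36):
Base rate for 7635.52.91 is 4%.
Additional duty on 7635.52.91 from Hesland: +53.8%. Applied ad valorem rate: 4% + 53.8% = 57.8%.
Duty = €98,876.36 × 57.8% = €57,150.54.
Line 2 (5069.26.84, Casena, 262 kg, €47,471.78):
Base rate for 5069.26.84 is €2.57/kg.
Origin Casena is the FTA partner but 5069.26.84 is not on the preference list; base rate stands.
Duty = 262 × €2.57 = €673.34.
Line 3 (0780.04.28, Fareth, 912 kg, €63,630.24):
Base rate for 0780.04.28 is 15%.
0780.04.28 has an FTA preferential rate, but origin Fareth is not Casena; base rate stands.
Duty = €63,630.24 × 15% = €9,544.54.
Line 4 (0619.75.51, Hesland, 3,390 units, €422,766.90):
Base rate for 0619.75.51 is 11%.
Duty = €422,766.90 × 11% = €46,504.36.
Total = €57,150.54 + €673.34 + €9,544.54 + €46,504.36 = €113,872.78.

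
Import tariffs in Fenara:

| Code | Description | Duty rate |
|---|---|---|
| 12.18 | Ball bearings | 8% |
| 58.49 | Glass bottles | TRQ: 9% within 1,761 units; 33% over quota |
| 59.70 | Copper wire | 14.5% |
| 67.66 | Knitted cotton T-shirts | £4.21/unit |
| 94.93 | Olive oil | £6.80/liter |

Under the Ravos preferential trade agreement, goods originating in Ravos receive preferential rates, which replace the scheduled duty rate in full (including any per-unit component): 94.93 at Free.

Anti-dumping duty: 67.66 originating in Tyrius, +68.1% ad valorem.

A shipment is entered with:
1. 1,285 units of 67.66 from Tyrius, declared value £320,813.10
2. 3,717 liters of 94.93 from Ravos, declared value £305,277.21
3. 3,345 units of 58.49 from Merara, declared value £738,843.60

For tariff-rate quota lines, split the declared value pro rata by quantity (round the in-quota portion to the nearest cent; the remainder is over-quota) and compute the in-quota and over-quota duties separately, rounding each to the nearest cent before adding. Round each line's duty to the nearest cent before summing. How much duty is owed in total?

£374,349.23

Line 1 (67.66, Tyrius, 1,285 units, £320,813.10):
Base rate for 67.66 is £4.21/unit.
Additional duty on 67.66 from Tyrius: +68.1% ad valorem. Applied ad valorem rate = 68.1%.
Duty = £320,813.10 × 68.1% + 1,285 × £4.21 = £223,883.57.
Line 2 (94.93, Ravos, 3,717 liters, £305,277.21):
Base rate for 94.93 is £6.80/liter.
Origin Ravos qualifies under the Fenara–Ravos agreement and 94.93 is covered: preferential rate Free applies instead.
Duty = £305,277.21 × 0% = £0.00.
Line 3 (58.49, Merara, 3,345 units, £738,843.60):
Code 58.49 is under a tariff-rate quota (threshold 1,761 units). In-quota: 1,761 units at 9%; over-quota: 1,584 units at 33%.
Pro-rata value split: in-quota = £738,843.60 × 1,761/3,345 = £388,969.68; over-quota = £738,843.60 − £388,969.68 = £349,873.92.
In-quota duty = £388,969.68 × 9% = £35,007.27. Over-quota duty = £349,873.92 × 33% = £115,458.39.
Line duty = £35,007.27 + £115,458.39 = £150,465.66.
Total = £223,883.57 + £0.00 + £150,465.66 = £374,349.23.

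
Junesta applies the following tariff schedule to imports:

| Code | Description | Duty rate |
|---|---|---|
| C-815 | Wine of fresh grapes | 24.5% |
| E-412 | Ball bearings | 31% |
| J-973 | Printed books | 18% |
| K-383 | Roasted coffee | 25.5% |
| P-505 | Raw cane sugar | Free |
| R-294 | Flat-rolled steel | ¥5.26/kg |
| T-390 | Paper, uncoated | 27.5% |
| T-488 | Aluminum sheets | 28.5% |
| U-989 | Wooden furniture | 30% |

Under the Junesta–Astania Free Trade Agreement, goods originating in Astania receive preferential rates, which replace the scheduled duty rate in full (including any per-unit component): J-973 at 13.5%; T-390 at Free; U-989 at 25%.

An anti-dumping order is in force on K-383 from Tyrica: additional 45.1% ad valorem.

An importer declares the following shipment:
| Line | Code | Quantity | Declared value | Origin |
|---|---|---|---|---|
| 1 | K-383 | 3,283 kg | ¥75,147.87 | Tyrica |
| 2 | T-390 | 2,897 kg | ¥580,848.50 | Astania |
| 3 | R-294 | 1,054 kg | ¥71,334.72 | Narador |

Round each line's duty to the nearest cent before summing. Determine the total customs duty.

Line 1 (K-383, Tyrica, 3,283 kg, ¥75,147.87):
Base rate for K-383 is 25.5%.
Additional duty on K-383 from Tyrica: +45.1%. Applied ad valorem rate: 25.5% + 45.1% = 70.6%.
Duty = ¥75,147.87 × 70.6% = ¥53,054.40.
Line 2 (T-390, Astania, 2,897 kg, ¥580,848.50):
Base rate for T-390 is 27.5%.
Origin Astania qualifies under the Junesta–Astania agreement and T-390 is covered: preferential rate Free applies instead.
Duty = ¥580,848.50 × 0% = ¥0.00.
Line 3 (R-294, Narador, 1,054 kg, ¥71,334.72):
Base rate for R-294 is ¥5.26/kg.
Duty = 1,054 × ¥5.26 = ¥5,544.04.
Total = ¥53,054.40 + ¥0.00 + ¥5,544.04 = ¥58,598.44.

¥58,598.44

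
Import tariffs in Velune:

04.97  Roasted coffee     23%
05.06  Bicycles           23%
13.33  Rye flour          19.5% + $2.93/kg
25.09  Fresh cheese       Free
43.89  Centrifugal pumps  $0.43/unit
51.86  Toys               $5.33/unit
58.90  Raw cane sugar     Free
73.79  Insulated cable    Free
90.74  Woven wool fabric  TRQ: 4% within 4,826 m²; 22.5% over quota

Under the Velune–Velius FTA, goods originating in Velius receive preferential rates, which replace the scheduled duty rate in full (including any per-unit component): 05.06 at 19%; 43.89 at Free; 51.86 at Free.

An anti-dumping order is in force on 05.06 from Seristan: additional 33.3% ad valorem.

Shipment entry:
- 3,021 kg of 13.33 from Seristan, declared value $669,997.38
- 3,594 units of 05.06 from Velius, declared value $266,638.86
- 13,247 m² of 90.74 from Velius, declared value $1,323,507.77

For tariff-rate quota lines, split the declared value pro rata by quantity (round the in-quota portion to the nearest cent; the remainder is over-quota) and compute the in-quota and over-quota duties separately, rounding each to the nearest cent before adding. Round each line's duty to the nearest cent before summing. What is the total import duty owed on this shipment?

Line 1 (13.33, Seristan, 3,021 kg, $669,997.38):
Base rate for 13.33 is 19.5% + $2.93/kg.
Duty = $669,997.38 × 19.5% + 3,021 × $2.93 = $139,501.02.
Line 2 (05.06, Velius, 3,594 units, $266,638.86):
Base rate for 05.06 is 23%.
Origin Velius qualifies under the Velune–Velius agreement and 05.06 is covered: preferential rate 19% applies instead.
The additional-duty order on 05.06 targets Seristan, not Velius; it does not apply.
Duty = $266,638.86 × 19% = $50,661.38.
Line 3 (90.74, Velius, 13,247 m², $1,323,507.77):
Code 90.74 is under a tariff-rate quota (threshold 4,826 m²). In-quota: 4,826 m² at 4%; over-quota: 8,421 m² at 22.5%.
Pro-rata value split: in-quota = $1,323,507.77 × 4,826/13,247 = $482,165.66; over-quota = $1,323,507.77 − $482,165.66 = $841,342.11.
In-quota duty = $482,165.66 × 4% = $19,286.63. Over-quota duty = $841,342.11 × 22.5% = $189,301.97.
Line duty = $19,286.63 + $189,301.97 = $208,588.60.
Total = $139,501.02 + $50,661.38 + $208,588.60 = $398,751.00.

$398,751.00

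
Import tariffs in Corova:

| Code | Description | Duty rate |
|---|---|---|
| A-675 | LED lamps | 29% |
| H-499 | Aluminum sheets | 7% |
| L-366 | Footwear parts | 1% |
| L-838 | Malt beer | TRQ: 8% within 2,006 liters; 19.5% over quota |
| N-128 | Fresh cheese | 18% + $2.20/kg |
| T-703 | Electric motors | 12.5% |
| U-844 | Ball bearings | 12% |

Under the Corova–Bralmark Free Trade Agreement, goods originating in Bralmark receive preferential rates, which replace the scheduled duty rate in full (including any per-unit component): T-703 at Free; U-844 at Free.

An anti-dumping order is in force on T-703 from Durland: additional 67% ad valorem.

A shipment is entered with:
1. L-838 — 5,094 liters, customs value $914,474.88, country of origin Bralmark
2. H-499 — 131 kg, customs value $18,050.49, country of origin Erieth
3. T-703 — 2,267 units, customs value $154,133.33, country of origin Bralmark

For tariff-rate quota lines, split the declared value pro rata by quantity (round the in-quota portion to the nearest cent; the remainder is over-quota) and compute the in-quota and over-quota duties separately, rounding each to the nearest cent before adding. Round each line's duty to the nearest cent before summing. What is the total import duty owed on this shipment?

$138,172.66

Line 1 (L-838, Bralmark, 5,094 liters, $914,474.88):
Code L-838 is under a tariff-rate quota (threshold 2,006 liters). In-quota: 2,006 liters at 8%; over-quota: 3,088 liters at 19.5%.
Pro-rata value split: in-quota = $914,474.88 × 2,006/5,094 = $360,117.12; over-quota = $914,474.88 − $360,117.12 = $554,357.76.
In-quota duty = $360,117.12 × 8% = $28,809.37. Over-quota duty = $554,357.76 × 19.5% = $108,099.76.
Line duty = $28,809.37 + $108,099.76 = $136,909.13.
Line 2 (H-499, Erieth, 131 kg, $18,050.49):
Base rate for H-499 is 7%.
Duty = $18,050.49 × 7% = $1,263.53.
Line 3 (T-703, Bralmark, 2,267 units, $154,133.33):
Base rate for T-703 is 12.5%.
Origin Bralmark qualifies under the Corova–Bralmark agreement and T-703 is covered: preferential rate Free applies instead.
The additional-duty order on T-703 targets Durland, not Bralmark; it does not apply.
Duty = $154,133.33 × 0% = $0.00.
Total = $136,909.13 + $1,263.53 + $0.00 = $138,172.66.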